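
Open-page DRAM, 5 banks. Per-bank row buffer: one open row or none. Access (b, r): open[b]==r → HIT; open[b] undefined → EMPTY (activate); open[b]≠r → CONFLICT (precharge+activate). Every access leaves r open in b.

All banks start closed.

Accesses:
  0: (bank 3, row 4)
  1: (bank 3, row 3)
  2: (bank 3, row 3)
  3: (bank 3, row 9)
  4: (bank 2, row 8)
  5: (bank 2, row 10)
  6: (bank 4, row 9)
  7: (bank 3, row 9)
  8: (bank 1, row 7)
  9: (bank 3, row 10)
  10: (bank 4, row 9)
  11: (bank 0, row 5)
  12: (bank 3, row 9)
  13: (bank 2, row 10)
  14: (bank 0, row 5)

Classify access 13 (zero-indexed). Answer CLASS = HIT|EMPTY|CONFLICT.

CLASS = HIT

0: bank 3 row 4 — prev None → EMPTY
1: bank 3 row 3 — prev 4 → CONFLICT
2: bank 3 row 3 — prev 3 → HIT
3: bank 3 row 9 — prev 3 → CONFLICT
4: bank 2 row 8 — prev None → EMPTY
5: bank 2 row 10 — prev 8 → CONFLICT
6: bank 4 row 9 — prev None → EMPTY
7: bank 3 row 9 — prev 9 → HIT
8: bank 1 row 7 — prev None → EMPTY
9: bank 3 row 10 — prev 9 → CONFLICT
10: bank 4 row 9 — prev 9 → HIT
11: bank 0 row 5 — prev None → EMPTY
12: bank 3 row 9 — prev 10 → CONFLICT
13: bank 2 row 10 — prev 10 → HIT
14: bank 0 row 5 — prev 5 → HIT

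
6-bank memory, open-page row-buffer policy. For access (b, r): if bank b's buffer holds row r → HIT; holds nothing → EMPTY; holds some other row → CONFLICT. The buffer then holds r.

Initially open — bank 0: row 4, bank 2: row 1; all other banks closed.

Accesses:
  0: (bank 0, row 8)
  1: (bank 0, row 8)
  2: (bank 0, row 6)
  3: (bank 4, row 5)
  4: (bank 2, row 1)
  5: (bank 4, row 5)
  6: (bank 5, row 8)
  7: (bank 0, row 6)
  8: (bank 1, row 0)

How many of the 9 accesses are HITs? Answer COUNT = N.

COUNT = 4

0: bank 0 row 8 — prev 4 → CONFLICT
1: bank 0 row 8 — prev 8 → HIT
2: bank 0 row 6 — prev 8 → CONFLICT
3: bank 4 row 5 — prev None → EMPTY
4: bank 2 row 1 — prev 1 → HIT
5: bank 4 row 5 — prev 5 → HIT
6: bank 5 row 8 — prev None → EMPTY
7: bank 0 row 6 — prev 6 → HIT
8: bank 1 row 0 — prev None → EMPTY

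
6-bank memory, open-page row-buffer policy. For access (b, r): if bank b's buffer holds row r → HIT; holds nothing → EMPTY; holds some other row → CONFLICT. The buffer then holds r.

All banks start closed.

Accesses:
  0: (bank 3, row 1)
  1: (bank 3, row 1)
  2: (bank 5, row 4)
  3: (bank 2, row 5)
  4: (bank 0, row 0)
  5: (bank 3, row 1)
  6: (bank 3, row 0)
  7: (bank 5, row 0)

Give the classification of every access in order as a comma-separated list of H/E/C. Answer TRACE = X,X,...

  [0] b3 r1: no row ⇒ E
  [1] b3 r1: had r1 ⇒ H
  [2] b5 r4: no row ⇒ E
  [3] b2 r5: no row ⇒ E
  [4] b0 r0: no row ⇒ E
  [5] b3 r1: had r1 ⇒ H
  [6] b3 r0: had r1 ⇒ C
  [7] b5 r0: had r4 ⇒ C

TRACE = E,H,E,E,E,H,C,C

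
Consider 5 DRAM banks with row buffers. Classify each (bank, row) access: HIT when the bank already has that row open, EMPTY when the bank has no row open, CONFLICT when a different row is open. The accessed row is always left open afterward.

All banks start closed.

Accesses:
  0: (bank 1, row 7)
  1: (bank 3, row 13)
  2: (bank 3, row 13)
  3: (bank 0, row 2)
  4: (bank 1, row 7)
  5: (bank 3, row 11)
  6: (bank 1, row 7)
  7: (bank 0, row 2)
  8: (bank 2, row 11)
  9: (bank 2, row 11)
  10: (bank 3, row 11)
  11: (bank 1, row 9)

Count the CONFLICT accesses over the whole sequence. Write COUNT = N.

step 0: bank1 None->7 [EMPTY]
step 1: bank3 None->13 [EMPTY]
step 2: bank3 13->13 [HIT]
step 3: bank0 None->2 [EMPTY]
step 4: bank1 7->7 [HIT]
step 5: bank3 13->11 [CONFLICT]
step 6: bank1 7->7 [HIT]
step 7: bank0 2->2 [HIT]
step 8: bank2 None->11 [EMPTY]
step 9: bank2 11->11 [HIT]
step 10: bank3 11->11 [HIT]
step 11: bank1 7->9 [CONFLICT]

COUNT = 2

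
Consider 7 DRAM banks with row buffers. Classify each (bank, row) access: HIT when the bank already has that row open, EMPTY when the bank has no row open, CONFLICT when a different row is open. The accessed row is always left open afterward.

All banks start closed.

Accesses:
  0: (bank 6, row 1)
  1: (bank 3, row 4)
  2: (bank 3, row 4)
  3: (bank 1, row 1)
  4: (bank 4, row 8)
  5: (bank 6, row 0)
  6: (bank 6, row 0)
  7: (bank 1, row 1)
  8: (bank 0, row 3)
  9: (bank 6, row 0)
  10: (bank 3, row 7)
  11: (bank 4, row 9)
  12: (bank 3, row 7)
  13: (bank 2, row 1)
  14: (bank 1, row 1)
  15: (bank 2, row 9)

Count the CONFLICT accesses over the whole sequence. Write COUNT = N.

#0 (6,1) E
#1 (3,4) E
#2 (3,4) H  (was 4)
#3 (1,1) E
#4 (4,8) E
#5 (6,0) C  (was 1)
#6 (6,0) H  (was 0)
#7 (1,1) H  (was 1)
#8 (0,3) E
#9 (6,0) H  (was 0)
#10 (3,7) C  (was 4)
#11 (4,9) C  (was 8)
#12 (3,7) H  (was 7)
#13 (2,1) E
#14 (1,1) H  (was 1)
#15 (2,9) C  (was 1)

COUNT = 4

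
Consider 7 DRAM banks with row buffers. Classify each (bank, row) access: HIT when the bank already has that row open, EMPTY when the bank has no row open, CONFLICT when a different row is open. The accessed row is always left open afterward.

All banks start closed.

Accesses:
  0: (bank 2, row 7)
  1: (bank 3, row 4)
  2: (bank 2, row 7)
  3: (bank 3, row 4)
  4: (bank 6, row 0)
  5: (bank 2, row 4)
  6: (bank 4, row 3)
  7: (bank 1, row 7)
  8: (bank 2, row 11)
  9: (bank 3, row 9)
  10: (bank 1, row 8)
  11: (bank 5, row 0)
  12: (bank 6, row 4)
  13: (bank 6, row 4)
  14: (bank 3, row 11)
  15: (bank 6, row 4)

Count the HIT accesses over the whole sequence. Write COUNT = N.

COUNT = 4

  [0] b2 r7: no row ⇒ E
  [1] b3 r4: no row ⇒ E
  [2] b2 r7: had r7 ⇒ H
  [3] b3 r4: had r4 ⇒ H
  [4] b6 r0: no row ⇒ E
  [5] b2 r4: had r7 ⇒ C
  [6] b4 r3: no row ⇒ E
  [7] b1 r7: no row ⇒ E
  [8] b2 r11: had r4 ⇒ C
  [9] b3 r9: had r4 ⇒ C
  [10] b1 r8: had r7 ⇒ C
  [11] b5 r0: no row ⇒ E
  [12] b6 r4: had r0 ⇒ C
  [13] b6 r4: had r4 ⇒ H
  [14] b3 r11: had r9 ⇒ C
  [15] b6 r4: had r4 ⇒ H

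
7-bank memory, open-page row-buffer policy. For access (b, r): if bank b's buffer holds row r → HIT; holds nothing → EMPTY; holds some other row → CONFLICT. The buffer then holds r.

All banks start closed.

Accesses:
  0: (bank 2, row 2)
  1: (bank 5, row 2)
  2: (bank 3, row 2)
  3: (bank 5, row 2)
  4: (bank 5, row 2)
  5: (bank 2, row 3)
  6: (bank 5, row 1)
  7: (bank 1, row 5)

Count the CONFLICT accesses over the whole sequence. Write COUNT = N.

COUNT = 2

#0 (2,2) E
#1 (5,2) E
#2 (3,2) E
#3 (5,2) H  (was 2)
#4 (5,2) H  (was 2)
#5 (2,3) C  (was 2)
#6 (5,1) C  (was 2)
#7 (1,5) E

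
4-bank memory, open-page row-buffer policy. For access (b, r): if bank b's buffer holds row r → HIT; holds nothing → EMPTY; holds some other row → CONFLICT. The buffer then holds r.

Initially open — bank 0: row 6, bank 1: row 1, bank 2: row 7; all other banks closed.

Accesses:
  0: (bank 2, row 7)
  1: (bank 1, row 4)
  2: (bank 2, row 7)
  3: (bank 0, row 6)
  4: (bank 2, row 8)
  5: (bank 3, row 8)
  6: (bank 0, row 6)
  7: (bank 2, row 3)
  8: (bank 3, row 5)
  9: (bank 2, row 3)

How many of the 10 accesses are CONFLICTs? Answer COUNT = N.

#0 (2,7) H  (was 7)
#1 (1,4) C  (was 1)
#2 (2,7) H  (was 7)
#3 (0,6) H  (was 6)
#4 (2,8) C  (was 7)
#5 (3,8) E
#6 (0,6) H  (was 6)
#7 (2,3) C  (was 8)
#8 (3,5) C  (was 8)
#9 (2,3) H  (was 3)

COUNT = 4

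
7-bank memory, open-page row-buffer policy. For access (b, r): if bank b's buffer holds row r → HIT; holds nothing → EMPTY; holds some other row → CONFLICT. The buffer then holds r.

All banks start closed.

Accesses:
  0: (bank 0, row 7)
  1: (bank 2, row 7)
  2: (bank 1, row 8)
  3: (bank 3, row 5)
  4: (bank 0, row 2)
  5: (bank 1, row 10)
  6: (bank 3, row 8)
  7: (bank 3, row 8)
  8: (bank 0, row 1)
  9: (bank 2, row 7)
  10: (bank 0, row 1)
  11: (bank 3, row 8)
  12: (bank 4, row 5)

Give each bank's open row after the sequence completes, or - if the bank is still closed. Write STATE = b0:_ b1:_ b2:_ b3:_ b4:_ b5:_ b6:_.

STATE = b0:1 b1:10 b2:7 b3:8 b4:5 b5:- b6:-

#0 (0,7) E
#1 (2,7) E
#2 (1,8) E
#3 (3,5) E
#4 (0,2) C  (was 7)
#5 (1,10) C  (was 8)
#6 (3,8) C  (was 5)
#7 (3,8) H  (was 8)
#8 (0,1) C  (was 2)
#9 (2,7) H  (was 7)
#10 (0,1) H  (was 1)
#11 (3,8) H  (was 8)
#12 (4,5) E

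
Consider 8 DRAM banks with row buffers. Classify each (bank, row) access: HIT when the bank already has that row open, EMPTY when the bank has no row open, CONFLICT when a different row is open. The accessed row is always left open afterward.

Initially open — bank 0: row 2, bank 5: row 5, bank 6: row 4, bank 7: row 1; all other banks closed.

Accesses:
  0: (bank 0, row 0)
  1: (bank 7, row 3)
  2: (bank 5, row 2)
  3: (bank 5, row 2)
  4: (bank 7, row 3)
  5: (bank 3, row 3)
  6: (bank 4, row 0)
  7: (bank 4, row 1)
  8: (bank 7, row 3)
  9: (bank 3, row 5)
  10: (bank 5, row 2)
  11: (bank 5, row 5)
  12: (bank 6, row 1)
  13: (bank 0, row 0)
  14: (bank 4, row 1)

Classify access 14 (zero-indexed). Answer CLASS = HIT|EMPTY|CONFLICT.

CLASS = HIT

0: bank 0 row 0 — prev 2 → CONFLICT
1: bank 7 row 3 — prev 1 → CONFLICT
2: bank 5 row 2 — prev 5 → CONFLICT
3: bank 5 row 2 — prev 2 → HIT
4: bank 7 row 3 — prev 3 → HIT
5: bank 3 row 3 — prev None → EMPTY
6: bank 4 row 0 — prev None → EMPTY
7: bank 4 row 1 — prev 0 → CONFLICT
8: bank 7 row 3 — prev 3 → HIT
9: bank 3 row 5 — prev 3 → CONFLICT
10: bank 5 row 2 — prev 2 → HIT
11: bank 5 row 5 — prev 2 → CONFLICT
12: bank 6 row 1 — prev 4 → CONFLICT
13: bank 0 row 0 — prev 0 → HIT
14: bank 4 row 1 — prev 1 → HIT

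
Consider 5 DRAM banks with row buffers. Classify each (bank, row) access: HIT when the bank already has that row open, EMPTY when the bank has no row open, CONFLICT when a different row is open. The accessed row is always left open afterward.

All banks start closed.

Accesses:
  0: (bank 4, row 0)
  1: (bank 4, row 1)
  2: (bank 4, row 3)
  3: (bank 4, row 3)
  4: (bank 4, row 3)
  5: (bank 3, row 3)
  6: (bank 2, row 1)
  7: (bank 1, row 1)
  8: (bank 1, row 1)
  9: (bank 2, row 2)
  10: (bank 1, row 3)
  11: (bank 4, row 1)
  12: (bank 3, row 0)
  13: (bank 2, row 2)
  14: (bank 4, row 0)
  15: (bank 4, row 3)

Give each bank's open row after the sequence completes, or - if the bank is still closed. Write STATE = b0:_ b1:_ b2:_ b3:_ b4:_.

  [0] b4 r0: no row ⇒ E
  [1] b4 r1: had r0 ⇒ C
  [2] b4 r3: had r1 ⇒ C
  [3] b4 r3: had r3 ⇒ H
  [4] b4 r3: had r3 ⇒ H
  [5] b3 r3: no row ⇒ E
  [6] b2 r1: no row ⇒ E
  [7] b1 r1: no row ⇒ E
  [8] b1 r1: had r1 ⇒ H
  [9] b2 r2: had r1 ⇒ C
  [10] b1 r3: had r1 ⇒ C
  [11] b4 r1: had r3 ⇒ C
  [12] b3 r0: had r3 ⇒ C
  [13] b2 r2: had r2 ⇒ H
  [14] b4 r0: had r1 ⇒ C
  [15] b4 r3: had r0 ⇒ C

STATE = b0:- b1:3 b2:2 b3:0 b4:3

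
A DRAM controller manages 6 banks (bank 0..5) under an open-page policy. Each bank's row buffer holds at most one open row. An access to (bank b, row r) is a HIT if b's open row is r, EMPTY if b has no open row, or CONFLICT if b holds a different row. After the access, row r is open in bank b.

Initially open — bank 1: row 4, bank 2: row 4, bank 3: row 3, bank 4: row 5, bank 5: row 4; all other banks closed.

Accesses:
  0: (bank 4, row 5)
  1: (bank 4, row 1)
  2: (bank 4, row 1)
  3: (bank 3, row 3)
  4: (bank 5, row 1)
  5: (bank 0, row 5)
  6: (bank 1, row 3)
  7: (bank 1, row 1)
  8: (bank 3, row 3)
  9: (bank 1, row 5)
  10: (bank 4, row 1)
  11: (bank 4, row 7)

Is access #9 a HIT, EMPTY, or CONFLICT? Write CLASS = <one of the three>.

step 0: bank4 5->5 [HIT]
step 1: bank4 5->1 [CONFLICT]
step 2: bank4 1->1 [HIT]
step 3: bank3 3->3 [HIT]
step 4: bank5 4->1 [CONFLICT]
step 5: bank0 None->5 [EMPTY]
step 6: bank1 4->3 [CONFLICT]
step 7: bank1 3->1 [CONFLICT]
step 8: bank3 3->3 [HIT]
step 9: bank1 1->5 [CONFLICT]
step 10: bank4 1->1 [HIT]
step 11: bank4 1->7 [CONFLICT]

CLASS = CONFLICT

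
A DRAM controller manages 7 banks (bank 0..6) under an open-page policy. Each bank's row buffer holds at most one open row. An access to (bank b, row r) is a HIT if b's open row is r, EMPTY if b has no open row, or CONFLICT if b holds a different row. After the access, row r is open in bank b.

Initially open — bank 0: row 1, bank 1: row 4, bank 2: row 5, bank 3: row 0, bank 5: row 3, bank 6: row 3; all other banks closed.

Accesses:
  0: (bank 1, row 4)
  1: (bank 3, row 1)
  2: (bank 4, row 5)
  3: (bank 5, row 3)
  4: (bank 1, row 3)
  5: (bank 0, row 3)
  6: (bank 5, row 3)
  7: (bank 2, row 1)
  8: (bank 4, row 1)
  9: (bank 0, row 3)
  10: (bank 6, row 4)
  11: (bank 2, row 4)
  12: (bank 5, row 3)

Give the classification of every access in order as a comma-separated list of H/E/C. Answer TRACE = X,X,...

0: bank 1 row 4 — prev 4 → HIT
1: bank 3 row 1 — prev 0 → CONFLICT
2: bank 4 row 5 — prev None → EMPTY
3: bank 5 row 3 — prev 3 → HIT
4: bank 1 row 3 — prev 4 → CONFLICT
5: bank 0 row 3 — prev 1 → CONFLICT
6: bank 5 row 3 — prev 3 → HIT
7: bank 2 row 1 — prev 5 → CONFLICT
8: bank 4 row 1 — prev 5 → CONFLICT
9: bank 0 row 3 — prev 3 → HIT
10: bank 6 row 4 — prev 3 → CONFLICT
11: bank 2 row 4 — prev 1 → CONFLICT
12: bank 5 row 3 — prev 3 → HIT

TRACE = H,C,E,H,C,C,H,C,C,H,C,C,H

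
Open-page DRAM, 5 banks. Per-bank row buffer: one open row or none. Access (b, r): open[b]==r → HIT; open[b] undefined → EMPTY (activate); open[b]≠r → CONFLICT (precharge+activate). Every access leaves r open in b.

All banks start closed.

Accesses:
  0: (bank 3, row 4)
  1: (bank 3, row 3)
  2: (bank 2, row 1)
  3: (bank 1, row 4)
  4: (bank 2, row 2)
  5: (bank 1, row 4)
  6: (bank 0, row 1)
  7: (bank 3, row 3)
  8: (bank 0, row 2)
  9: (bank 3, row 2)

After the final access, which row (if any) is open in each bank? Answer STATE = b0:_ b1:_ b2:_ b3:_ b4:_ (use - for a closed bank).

  [0] b3 r4: no row ⇒ E
  [1] b3 r3: had r4 ⇒ C
  [2] b2 r1: no row ⇒ E
  [3] b1 r4: no row ⇒ E
  [4] b2 r2: had r1 ⇒ C
  [5] b1 r4: had r4 ⇒ H
  [6] b0 r1: no row ⇒ E
  [7] b3 r3: had r3 ⇒ H
  [8] b0 r2: had r1 ⇒ C
  [9] b3 r2: had r3 ⇒ C

STATE = b0:2 b1:4 b2:2 b3:2 b4:-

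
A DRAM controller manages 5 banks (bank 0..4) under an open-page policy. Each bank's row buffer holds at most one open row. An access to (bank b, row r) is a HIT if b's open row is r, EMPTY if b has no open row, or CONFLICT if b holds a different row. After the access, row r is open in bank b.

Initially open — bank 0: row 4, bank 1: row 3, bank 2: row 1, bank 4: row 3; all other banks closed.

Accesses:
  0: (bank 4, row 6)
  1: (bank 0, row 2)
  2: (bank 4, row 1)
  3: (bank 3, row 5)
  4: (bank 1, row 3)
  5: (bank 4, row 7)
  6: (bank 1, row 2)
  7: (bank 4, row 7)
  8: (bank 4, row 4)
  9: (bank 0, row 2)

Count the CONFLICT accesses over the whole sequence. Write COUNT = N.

0: bank 4 row 6 — prev 3 → CONFLICT
1: bank 0 row 2 — prev 4 → CONFLICT
2: bank 4 row 1 — prev 6 → CONFLICT
3: bank 3 row 5 — prev None → EMPTY
4: bank 1 row 3 — prev 3 → HIT
5: bank 4 row 7 — prev 1 → CONFLICT
6: bank 1 row 2 — prev 3 → CONFLICT
7: bank 4 row 7 — prev 7 → HIT
8: bank 4 row 4 — prev 7 → CONFLICT
9: bank 0 row 2 — prev 2 → HIT

COUNT = 6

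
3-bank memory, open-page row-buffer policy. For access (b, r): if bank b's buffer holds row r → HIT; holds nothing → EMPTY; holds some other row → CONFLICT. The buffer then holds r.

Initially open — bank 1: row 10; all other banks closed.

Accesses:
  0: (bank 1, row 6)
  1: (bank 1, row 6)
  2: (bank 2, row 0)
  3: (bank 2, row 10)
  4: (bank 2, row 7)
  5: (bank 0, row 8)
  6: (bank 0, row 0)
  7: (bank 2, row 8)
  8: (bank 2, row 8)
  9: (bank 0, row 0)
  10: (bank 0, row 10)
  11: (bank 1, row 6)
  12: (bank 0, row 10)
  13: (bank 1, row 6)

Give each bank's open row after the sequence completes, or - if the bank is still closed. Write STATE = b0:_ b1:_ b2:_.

STATE = b0:10 b1:6 b2:8

  [0] b1 r6: had r10 ⇒ C
  [1] b1 r6: had r6 ⇒ H
  [2] b2 r0: no row ⇒ E
  [3] b2 r10: had r0 ⇒ C
  [4] b2 r7: had r10 ⇒ C
  [5] b0 r8: no row ⇒ E
  [6] b0 r0: had r8 ⇒ C
  [7] b2 r8: had r7 ⇒ C
  [8] b2 r8: had r8 ⇒ H
  [9] b0 r0: had r0 ⇒ H
  [10] b0 r10: had r0 ⇒ C
  [11] b1 r6: had r6 ⇒ H
  [12] b0 r10: had r10 ⇒ H
  [13] b1 r6: had r6 ⇒ H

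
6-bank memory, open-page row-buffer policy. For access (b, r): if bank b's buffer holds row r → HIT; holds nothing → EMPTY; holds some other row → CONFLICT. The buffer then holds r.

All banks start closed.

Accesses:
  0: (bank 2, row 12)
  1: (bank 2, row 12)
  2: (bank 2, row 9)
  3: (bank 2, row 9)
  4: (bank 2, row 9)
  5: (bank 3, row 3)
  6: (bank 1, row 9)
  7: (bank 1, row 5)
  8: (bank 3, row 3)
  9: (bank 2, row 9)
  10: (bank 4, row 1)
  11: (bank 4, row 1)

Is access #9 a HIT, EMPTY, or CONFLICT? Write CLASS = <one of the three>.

CLASS = HIT

  [0] b2 r12: no row ⇒ E
  [1] b2 r12: had r12 ⇒ H
  [2] b2 r9: had r12 ⇒ C
  [3] b2 r9: had r9 ⇒ H
  [4] b2 r9: had r9 ⇒ H
  [5] b3 r3: no row ⇒ E
  [6] b1 r9: no row ⇒ E
  [7] b1 r5: had r9 ⇒ C
  [8] b3 r3: had r3 ⇒ H
  [9] b2 r9: had r9 ⇒ H
  [10] b4 r1: no row ⇒ E
  [11] b4 r1: had r1 ⇒ H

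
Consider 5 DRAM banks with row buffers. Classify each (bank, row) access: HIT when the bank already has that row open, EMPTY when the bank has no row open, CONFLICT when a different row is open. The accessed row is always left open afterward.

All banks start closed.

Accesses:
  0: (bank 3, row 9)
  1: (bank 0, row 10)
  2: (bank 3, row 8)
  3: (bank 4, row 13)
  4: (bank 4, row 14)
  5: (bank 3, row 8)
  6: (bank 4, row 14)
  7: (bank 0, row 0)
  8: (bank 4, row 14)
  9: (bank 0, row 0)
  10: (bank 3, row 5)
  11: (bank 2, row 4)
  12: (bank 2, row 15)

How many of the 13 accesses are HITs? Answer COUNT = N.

  [0] b3 r9: no row ⇒ E
  [1] b0 r10: no row ⇒ E
  [2] b3 r8: had r9 ⇒ C
  [3] b4 r13: no row ⇒ E
  [4] b4 r14: had r13 ⇒ C
  [5] b3 r8: had r8 ⇒ H
  [6] b4 r14: had r14 ⇒ H
  [7] b0 r0: had r10 ⇒ C
  [8] b4 r14: had r14 ⇒ H
  [9] b0 r0: had r0 ⇒ H
  [10] b3 r5: had r8 ⇒ C
  [11] b2 r4: no row ⇒ E
  [12] b2 r15: had r4 ⇒ C

COUNT = 4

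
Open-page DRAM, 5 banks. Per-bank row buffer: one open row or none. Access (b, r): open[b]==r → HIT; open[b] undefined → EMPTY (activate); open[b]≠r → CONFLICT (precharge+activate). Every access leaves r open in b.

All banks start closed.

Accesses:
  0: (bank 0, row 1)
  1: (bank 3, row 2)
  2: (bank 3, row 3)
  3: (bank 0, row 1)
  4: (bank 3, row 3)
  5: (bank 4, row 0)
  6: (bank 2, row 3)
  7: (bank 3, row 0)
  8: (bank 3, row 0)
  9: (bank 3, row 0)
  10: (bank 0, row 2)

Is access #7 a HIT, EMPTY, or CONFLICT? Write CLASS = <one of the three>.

step 0: bank0 None->1 [EMPTY]
step 1: bank3 None->2 [EMPTY]
step 2: bank3 2->3 [CONFLICT]
step 3: bank0 1->1 [HIT]
step 4: bank3 3->3 [HIT]
step 5: bank4 None->0 [EMPTY]
step 6: bank2 None->3 [EMPTY]
step 7: bank3 3->0 [CONFLICT]
step 8: bank3 0->0 [HIT]
step 9: bank3 0->0 [HIT]
step 10: bank0 1->2 [CONFLICT]

CLASS = CONFLICT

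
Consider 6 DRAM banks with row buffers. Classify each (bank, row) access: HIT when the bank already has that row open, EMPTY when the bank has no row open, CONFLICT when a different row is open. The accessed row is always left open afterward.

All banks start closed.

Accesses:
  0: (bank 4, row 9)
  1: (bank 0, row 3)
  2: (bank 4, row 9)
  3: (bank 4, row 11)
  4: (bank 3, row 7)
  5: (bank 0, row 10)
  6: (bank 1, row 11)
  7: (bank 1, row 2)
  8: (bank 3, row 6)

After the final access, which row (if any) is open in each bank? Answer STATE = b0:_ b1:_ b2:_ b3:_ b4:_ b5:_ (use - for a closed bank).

STATE = b0:10 b1:2 b2:- b3:6 b4:11 b5:-

  [0] b4 r9: no row ⇒ E
  [1] b0 r3: no row ⇒ E
  [2] b4 r9: had r9 ⇒ H
  [3] b4 r11: had r9 ⇒ C
  [4] b3 r7: no row ⇒ E
  [5] b0 r10: had r3 ⇒ C
  [6] b1 r11: no row ⇒ E
  [7] b1 r2: had r11 ⇒ C
  [8] b3 r6: had r7 ⇒ C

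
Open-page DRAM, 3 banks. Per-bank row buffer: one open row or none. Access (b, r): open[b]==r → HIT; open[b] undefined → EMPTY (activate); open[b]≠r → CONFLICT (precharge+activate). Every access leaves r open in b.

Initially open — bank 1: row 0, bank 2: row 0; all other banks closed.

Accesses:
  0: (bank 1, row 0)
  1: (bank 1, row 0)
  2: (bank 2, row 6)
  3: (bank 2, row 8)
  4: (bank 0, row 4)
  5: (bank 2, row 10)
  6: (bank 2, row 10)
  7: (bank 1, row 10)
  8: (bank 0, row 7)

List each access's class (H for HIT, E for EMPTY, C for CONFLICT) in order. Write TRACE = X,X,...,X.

step 0: bank1 0->0 [HIT]
step 1: bank1 0->0 [HIT]
step 2: bank2 0->6 [CONFLICT]
step 3: bank2 6->8 [CONFLICT]
step 4: bank0 None->4 [EMPTY]
step 5: bank2 8->10 [CONFLICT]
step 6: bank2 10->10 [HIT]
step 7: bank1 0->10 [CONFLICT]
step 8: bank0 4->7 [CONFLICT]

TRACE = H,H,C,C,E,C,H,C,C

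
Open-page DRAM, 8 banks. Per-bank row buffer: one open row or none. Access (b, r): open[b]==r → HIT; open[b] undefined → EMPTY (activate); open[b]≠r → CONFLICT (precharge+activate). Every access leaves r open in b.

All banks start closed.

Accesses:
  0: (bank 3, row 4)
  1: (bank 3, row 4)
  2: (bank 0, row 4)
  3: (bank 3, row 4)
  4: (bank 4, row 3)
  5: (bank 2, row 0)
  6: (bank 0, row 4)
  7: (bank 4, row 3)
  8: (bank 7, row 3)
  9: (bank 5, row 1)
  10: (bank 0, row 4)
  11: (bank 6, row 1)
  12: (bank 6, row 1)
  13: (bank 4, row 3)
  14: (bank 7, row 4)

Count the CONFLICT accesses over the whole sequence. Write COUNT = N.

COUNT = 1

  [0] b3 r4: no row ⇒ E
  [1] b3 r4: had r4 ⇒ H
  [2] b0 r4: no row ⇒ E
  [3] b3 r4: had r4 ⇒ H
  [4] b4 r3: no row ⇒ E
  [5] b2 r0: no row ⇒ E
  [6] b0 r4: had r4 ⇒ H
  [7] b4 r3: had r3 ⇒ H
  [8] b7 r3: no row ⇒ E
  [9] b5 r1: no row ⇒ E
  [10] b0 r4: had r4 ⇒ H
  [11] b6 r1: no row ⇒ E
  [12] b6 r1: had r1 ⇒ H
  [13] b4 r3: had r3 ⇒ H
  [14] b7 r4: had r3 ⇒ C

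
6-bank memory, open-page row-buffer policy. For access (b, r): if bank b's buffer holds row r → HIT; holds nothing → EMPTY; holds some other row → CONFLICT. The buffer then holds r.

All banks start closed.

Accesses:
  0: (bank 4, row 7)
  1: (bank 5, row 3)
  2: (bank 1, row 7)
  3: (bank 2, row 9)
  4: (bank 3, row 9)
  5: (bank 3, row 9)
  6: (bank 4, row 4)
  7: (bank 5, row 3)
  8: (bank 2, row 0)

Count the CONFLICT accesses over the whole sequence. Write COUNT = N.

COUNT = 2

step 0: bank4 None->7 [EMPTY]
step 1: bank5 None->3 [EMPTY]
step 2: bank1 None->7 [EMPTY]
step 3: bank2 None->9 [EMPTY]
step 4: bank3 None->9 [EMPTY]
step 5: bank3 9->9 [HIT]
step 6: bank4 7->4 [CONFLICT]
step 7: bank5 3->3 [HIT]
step 8: bank2 9->0 [CONFLICT]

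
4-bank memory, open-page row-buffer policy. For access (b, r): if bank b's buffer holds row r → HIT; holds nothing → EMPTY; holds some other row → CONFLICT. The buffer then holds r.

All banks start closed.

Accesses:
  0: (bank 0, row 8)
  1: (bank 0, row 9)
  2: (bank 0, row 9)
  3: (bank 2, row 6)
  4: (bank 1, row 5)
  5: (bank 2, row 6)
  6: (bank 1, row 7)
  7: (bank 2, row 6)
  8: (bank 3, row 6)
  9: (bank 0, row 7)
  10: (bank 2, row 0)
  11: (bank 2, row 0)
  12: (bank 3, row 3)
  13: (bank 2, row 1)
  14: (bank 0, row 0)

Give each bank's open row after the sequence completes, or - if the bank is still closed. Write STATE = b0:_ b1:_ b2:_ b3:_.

#0 (0,8) E
#1 (0,9) C  (was 8)
#2 (0,9) H  (was 9)
#3 (2,6) E
#4 (1,5) E
#5 (2,6) H  (was 6)
#6 (1,7) C  (was 5)
#7 (2,6) H  (was 6)
#8 (3,6) E
#9 (0,7) C  (was 9)
#10 (2,0) C  (was 6)
#11 (2,0) H  (was 0)
#12 (3,3) C  (was 6)
#13 (2,1) C  (was 0)
#14 (0,0) C  (was 7)

STATE = b0:0 b1:7 b2:1 b3:3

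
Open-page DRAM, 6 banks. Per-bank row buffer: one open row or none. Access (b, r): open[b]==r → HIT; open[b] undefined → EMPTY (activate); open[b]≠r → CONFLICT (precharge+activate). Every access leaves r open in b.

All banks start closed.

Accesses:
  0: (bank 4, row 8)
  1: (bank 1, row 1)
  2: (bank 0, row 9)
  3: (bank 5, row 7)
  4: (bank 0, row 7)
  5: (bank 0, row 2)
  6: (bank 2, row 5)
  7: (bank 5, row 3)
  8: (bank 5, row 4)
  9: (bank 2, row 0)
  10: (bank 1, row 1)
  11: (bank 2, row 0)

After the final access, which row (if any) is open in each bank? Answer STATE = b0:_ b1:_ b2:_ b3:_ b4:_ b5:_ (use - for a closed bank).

  [0] b4 r8: no row ⇒ E
  [1] b1 r1: no row ⇒ E
  [2] b0 r9: no row ⇒ E
  [3] b5 r7: no row ⇒ E
  [4] b0 r7: had r9 ⇒ C
  [5] b0 r2: had r7 ⇒ C
  [6] b2 r5: no row ⇒ E
  [7] b5 r3: had r7 ⇒ C
  [8] b5 r4: had r3 ⇒ C
  [9] b2 r0: had r5 ⇒ C
  [10] b1 r1: had r1 ⇒ H
  [11] b2 r0: had r0 ⇒ H

STATE = b0:2 b1:1 b2:0 b3:- b4:8 b5:4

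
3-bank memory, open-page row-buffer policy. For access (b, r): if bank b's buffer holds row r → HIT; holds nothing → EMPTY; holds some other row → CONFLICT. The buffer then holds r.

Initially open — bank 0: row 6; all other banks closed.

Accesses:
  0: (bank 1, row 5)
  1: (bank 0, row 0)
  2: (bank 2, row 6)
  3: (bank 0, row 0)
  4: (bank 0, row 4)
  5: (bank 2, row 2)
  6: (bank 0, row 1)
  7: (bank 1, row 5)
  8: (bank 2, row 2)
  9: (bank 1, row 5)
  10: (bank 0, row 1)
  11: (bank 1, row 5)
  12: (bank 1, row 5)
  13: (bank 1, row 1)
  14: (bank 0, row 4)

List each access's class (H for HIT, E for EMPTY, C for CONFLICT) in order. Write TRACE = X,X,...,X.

#0 (1,5) E
#1 (0,0) C  (was 6)
#2 (2,6) E
#3 (0,0) H  (was 0)
#4 (0,4) C  (was 0)
#5 (2,2) C  (was 6)
#6 (0,1) C  (was 4)
#7 (1,5) H  (was 5)
#8 (2,2) H  (was 2)
#9 (1,5) H  (was 5)
#10 (0,1) H  (was 1)
#11 (1,5) H  (was 5)
#12 (1,5) H  (was 5)
#13 (1,1) C  (was 5)
#14 (0,4) C  (was 1)

TRACE = E,C,E,H,C,C,C,H,H,H,H,H,H,C,C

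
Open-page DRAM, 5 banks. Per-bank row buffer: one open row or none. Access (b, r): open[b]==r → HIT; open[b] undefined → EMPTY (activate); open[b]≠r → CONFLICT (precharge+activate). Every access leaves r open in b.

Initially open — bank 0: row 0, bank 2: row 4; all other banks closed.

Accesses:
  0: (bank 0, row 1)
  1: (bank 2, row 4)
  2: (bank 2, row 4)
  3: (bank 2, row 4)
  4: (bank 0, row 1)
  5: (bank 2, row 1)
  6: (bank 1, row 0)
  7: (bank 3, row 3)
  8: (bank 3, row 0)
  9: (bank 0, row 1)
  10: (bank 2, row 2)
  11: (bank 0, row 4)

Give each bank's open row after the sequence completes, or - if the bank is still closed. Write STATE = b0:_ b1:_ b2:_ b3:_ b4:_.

#0 (0,1) C  (was 0)
#1 (2,4) H  (was 4)
#2 (2,4) H  (was 4)
#3 (2,4) H  (was 4)
#4 (0,1) H  (was 1)
#5 (2,1) C  (was 4)
#6 (1,0) E
#7 (3,3) E
#8 (3,0) C  (was 3)
#9 (0,1) H  (was 1)
#10 (2,2) C  (was 1)
#11 (0,4) C  (was 1)

STATE = b0:4 b1:0 b2:2 b3:0 b4:-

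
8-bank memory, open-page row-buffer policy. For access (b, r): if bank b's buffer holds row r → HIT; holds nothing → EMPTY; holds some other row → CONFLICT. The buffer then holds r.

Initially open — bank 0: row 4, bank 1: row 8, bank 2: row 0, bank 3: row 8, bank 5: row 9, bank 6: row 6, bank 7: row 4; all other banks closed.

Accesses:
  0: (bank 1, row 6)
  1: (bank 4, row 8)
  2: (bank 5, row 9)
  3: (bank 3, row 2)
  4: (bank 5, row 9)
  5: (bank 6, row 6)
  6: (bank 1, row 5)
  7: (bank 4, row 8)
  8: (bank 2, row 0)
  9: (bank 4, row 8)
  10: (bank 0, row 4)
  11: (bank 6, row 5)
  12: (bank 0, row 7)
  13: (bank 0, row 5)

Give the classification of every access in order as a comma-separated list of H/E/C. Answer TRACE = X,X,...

#0 (1,6) C  (was 8)
#1 (4,8) E
#2 (5,9) H  (was 9)
#3 (3,2) C  (was 8)
#4 (5,9) H  (was 9)
#5 (6,6) H  (was 6)
#6 (1,5) C  (was 6)
#7 (4,8) H  (was 8)
#8 (2,0) H  (was 0)
#9 (4,8) H  (was 8)
#10 (0,4) H  (was 4)
#11 (6,5) C  (was 6)
#12 (0,7) C  (was 4)
#13 (0,5) C  (was 7)

TRACE = C,E,H,C,H,H,C,H,H,H,H,C,C,C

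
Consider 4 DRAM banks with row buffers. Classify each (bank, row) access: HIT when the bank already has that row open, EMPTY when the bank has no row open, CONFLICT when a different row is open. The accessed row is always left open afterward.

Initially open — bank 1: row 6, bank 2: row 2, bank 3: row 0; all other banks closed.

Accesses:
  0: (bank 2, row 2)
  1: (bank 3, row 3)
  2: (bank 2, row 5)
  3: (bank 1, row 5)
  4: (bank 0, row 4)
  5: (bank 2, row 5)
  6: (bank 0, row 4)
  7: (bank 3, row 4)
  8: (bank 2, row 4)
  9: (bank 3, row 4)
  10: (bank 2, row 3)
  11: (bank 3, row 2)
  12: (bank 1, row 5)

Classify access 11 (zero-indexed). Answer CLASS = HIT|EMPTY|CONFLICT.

CLASS = CONFLICT

step 0: bank2 2->2 [HIT]
step 1: bank3 0->3 [CONFLICT]
step 2: bank2 2->5 [CONFLICT]
step 3: bank1 6->5 [CONFLICT]
step 4: bank0 None->4 [EMPTY]
step 5: bank2 5->5 [HIT]
step 6: bank0 4->4 [HIT]
step 7: bank3 3->4 [CONFLICT]
step 8: bank2 5->4 [CONFLICT]
step 9: bank3 4->4 [HIT]
step 10: bank2 4->3 [CONFLICT]
step 11: bank3 4->2 [CONFLICT]
step 12: bank1 5->5 [HIT]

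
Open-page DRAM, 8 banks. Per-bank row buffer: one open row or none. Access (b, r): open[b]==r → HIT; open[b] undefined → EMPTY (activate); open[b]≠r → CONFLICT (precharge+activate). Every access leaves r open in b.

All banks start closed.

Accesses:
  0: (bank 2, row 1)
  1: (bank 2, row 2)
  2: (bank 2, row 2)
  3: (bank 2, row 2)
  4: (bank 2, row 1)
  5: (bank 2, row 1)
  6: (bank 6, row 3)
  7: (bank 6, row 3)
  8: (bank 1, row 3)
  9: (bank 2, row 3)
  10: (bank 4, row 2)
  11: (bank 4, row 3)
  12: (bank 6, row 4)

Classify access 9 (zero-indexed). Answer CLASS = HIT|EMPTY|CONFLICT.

CLASS = CONFLICT

0: bank 2 row 1 — prev None → EMPTY
1: bank 2 row 2 — prev 1 → CONFLICT
2: bank 2 row 2 — prev 2 → HIT
3: bank 2 row 2 — prev 2 → HIT
4: bank 2 row 1 — prev 2 → CONFLICT
5: bank 2 row 1 — prev 1 → HIT
6: bank 6 row 3 — prev None → EMPTY
7: bank 6 row 3 — prev 3 → HIT
8: bank 1 row 3 — prev None → EMPTY
9: bank 2 row 3 — prev 1 → CONFLICT
10: bank 4 row 2 — prev None → EMPTY
11: bank 4 row 3 — prev 2 → CONFLICT
12: bank 6 row 4 — prev 3 → CONFLICT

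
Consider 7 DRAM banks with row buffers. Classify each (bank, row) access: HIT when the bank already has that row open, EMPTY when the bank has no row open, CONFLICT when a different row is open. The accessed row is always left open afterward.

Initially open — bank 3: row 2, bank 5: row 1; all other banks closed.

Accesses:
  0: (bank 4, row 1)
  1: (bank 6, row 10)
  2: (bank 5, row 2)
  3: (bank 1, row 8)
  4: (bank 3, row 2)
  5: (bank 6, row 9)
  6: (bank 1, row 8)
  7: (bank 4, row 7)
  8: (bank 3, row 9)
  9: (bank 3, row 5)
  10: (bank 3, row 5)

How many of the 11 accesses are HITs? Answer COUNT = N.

  [0] b4 r1: no row ⇒ E
  [1] b6 r10: no row ⇒ E
  [2] b5 r2: had r1 ⇒ C
  [3] b1 r8: no row ⇒ E
  [4] b3 r2: had r2 ⇒ H
  [5] b6 r9: had r10 ⇒ C
  [6] b1 r8: had r8 ⇒ H
  [7] b4 r7: had r1 ⇒ C
  [8] b3 r9: had r2 ⇒ C
  [9] b3 r5: had r9 ⇒ C
  [10] b3 r5: had r5 ⇒ H

COUNT = 3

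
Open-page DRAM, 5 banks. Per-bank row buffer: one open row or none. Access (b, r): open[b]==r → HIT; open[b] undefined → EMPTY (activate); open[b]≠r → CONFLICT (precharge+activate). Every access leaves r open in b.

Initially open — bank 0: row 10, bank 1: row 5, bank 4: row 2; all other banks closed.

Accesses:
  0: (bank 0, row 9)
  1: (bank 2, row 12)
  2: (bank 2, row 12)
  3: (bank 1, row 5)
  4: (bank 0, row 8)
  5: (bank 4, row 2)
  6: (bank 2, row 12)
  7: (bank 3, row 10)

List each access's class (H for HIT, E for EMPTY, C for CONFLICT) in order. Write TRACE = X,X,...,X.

TRACE = C,E,H,H,C,H,H,E

0: bank 0 row 9 — prev 10 → CONFLICT
1: bank 2 row 12 — prev None → EMPTY
2: bank 2 row 12 — prev 12 → HIT
3: bank 1 row 5 — prev 5 → HIT
4: bank 0 row 8 — prev 9 → CONFLICT
5: bank 4 row 2 — prev 2 → HIT
6: bank 2 row 12 — prev 12 → HIT
7: bank 3 row 10 — prev None → EMPTY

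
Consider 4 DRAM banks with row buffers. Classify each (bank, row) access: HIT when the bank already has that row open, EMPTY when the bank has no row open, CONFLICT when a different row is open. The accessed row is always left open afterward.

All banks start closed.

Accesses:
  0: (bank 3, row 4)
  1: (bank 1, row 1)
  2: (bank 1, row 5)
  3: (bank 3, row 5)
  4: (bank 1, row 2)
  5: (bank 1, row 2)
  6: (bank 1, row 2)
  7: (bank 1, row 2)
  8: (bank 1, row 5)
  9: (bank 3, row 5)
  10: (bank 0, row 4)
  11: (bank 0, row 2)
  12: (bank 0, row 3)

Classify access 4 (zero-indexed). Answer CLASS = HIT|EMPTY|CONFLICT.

#0 (3,4) E
#1 (1,1) E
#2 (1,5) C  (was 1)
#3 (3,5) C  (was 4)
#4 (1,2) C  (was 5)
#5 (1,2) H  (was 2)
#6 (1,2) H  (was 2)
#7 (1,2) H  (was 2)
#8 (1,5) C  (was 2)
#9 (3,5) H  (was 5)
#10 (0,4) E
#11 (0,2) C  (was 4)
#12 (0,3) C  (was 2)

CLASS = CONFLICT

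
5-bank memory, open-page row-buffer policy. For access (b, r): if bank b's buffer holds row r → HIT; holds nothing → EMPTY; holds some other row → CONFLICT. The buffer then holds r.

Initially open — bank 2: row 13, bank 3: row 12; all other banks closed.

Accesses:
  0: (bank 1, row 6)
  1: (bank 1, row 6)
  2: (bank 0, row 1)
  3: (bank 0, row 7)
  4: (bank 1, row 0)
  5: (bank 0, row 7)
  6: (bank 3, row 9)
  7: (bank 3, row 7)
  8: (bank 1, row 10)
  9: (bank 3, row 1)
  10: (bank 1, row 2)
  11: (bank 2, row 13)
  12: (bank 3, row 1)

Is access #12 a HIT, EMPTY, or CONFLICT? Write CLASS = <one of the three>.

0: bank 1 row 6 — prev None → EMPTY
1: bank 1 row 6 — prev 6 → HIT
2: bank 0 row 1 — prev None → EMPTY
3: bank 0 row 7 — prev 1 → CONFLICT
4: bank 1 row 0 — prev 6 → CONFLICT
5: bank 0 row 7 — prev 7 → HIT
6: bank 3 row 9 — prev 12 → CONFLICT
7: bank 3 row 7 — prev 9 → CONFLICT
8: bank 1 row 10 — prev 0 → CONFLICT
9: bank 3 row 1 — prev 7 → CONFLICT
10: bank 1 row 2 — prev 10 → CONFLICT
11: bank 2 row 13 — prev 13 → HIT
12: bank 3 row 1 — prev 1 → HIT

CLASS = HIT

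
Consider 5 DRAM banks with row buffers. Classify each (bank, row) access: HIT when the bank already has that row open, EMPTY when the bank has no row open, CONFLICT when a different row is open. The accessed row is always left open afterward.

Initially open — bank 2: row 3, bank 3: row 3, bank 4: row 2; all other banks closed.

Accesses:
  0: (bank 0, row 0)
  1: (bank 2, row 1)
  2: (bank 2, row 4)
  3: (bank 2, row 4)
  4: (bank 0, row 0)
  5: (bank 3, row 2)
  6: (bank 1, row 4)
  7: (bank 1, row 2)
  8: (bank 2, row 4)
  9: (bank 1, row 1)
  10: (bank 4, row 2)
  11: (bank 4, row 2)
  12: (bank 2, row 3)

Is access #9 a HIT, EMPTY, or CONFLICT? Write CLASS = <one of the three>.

step 0: bank0 None->0 [EMPTY]
step 1: bank2 3->1 [CONFLICT]
step 2: bank2 1->4 [CONFLICT]
step 3: bank2 4->4 [HIT]
step 4: bank0 0->0 [HIT]
step 5: bank3 3->2 [CONFLICT]
step 6: bank1 None->4 [EMPTY]
step 7: bank1 4->2 [CONFLICT]
step 8: bank2 4->4 [HIT]
step 9: bank1 2->1 [CONFLICT]
step 10: bank4 2->2 [HIT]
step 11: bank4 2->2 [HIT]
step 12: bank2 4->3 [CONFLICT]

CLASS = CONFLICT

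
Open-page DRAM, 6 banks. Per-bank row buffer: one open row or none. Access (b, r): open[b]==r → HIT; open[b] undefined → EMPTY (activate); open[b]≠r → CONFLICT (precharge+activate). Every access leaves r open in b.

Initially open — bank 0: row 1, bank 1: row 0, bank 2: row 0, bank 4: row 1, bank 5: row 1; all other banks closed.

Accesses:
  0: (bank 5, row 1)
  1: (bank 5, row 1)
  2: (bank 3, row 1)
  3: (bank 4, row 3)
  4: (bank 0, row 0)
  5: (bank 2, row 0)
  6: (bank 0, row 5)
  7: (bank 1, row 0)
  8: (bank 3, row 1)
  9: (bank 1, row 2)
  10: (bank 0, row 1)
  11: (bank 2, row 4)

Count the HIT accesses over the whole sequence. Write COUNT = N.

COUNT = 5

0: bank 5 row 1 — prev 1 → HIT
1: bank 5 row 1 — prev 1 → HIT
2: bank 3 row 1 — prev None → EMPTY
3: bank 4 row 3 — prev 1 → CONFLICT
4: bank 0 row 0 — prev 1 → CONFLICT
5: bank 2 row 0 — prev 0 → HIT
6: bank 0 row 5 — prev 0 → CONFLICT
7: bank 1 row 0 — prev 0 → HIT
8: bank 3 row 1 — prev 1 → HIT
9: bank 1 row 2 — prev 0 → CONFLICT
10: bank 0 row 1 — prev 5 → CONFLICT
11: bank 2 row 4 — prev 0 → CONFLICT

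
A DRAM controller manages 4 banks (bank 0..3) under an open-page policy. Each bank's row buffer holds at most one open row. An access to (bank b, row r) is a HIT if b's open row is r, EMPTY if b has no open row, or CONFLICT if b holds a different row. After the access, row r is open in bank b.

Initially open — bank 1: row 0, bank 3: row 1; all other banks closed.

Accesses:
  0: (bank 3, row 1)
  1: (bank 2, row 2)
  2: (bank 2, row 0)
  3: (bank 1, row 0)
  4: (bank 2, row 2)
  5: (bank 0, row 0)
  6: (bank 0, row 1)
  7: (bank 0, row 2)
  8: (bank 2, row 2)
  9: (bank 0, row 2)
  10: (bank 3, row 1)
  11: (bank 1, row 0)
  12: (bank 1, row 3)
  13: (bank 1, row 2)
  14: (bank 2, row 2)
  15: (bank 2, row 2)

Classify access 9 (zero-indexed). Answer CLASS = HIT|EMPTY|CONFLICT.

CLASS = HIT

#0 (3,1) H  (was 1)
#1 (2,2) E
#2 (2,0) C  (was 2)
#3 (1,0) H  (was 0)
#4 (2,2) C  (was 0)
#5 (0,0) E
#6 (0,1) C  (was 0)
#7 (0,2) C  (was 1)
#8 (2,2) H  (was 2)
#9 (0,2) H  (was 2)
#10 (3,1) H  (was 1)
#11 (1,0) H  (was 0)
#12 (1,3) C  (was 0)
#13 (1,2) C  (was 3)
#14 (2,2) H  (was 2)
#15 (2,2) H  (was 2)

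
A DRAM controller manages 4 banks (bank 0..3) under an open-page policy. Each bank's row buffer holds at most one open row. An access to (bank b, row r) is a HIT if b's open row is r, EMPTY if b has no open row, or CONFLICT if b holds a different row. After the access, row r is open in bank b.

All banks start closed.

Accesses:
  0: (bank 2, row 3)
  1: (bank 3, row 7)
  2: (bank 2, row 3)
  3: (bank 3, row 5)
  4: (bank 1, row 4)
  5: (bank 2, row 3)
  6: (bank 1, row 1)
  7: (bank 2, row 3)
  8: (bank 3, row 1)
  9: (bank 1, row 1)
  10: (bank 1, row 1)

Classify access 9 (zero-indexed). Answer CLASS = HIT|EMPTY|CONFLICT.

CLASS = HIT

0: bank 2 row 3 — prev None → EMPTY
1: bank 3 row 7 — prev None → EMPTY
2: bank 2 row 3 — prev 3 → HIT
3: bank 3 row 5 — prev 7 → CONFLICT
4: bank 1 row 4 — prev None → EMPTY
5: bank 2 row 3 — prev 3 → HIT
6: bank 1 row 1 — prev 4 → CONFLICT
7: bank 2 row 3 — prev 3 → HIT
8: bank 3 row 1 — prev 5 → CONFLICT
9: bank 1 row 1 — prev 1 → HIT
10: bank 1 row 1 — prev 1 → HIT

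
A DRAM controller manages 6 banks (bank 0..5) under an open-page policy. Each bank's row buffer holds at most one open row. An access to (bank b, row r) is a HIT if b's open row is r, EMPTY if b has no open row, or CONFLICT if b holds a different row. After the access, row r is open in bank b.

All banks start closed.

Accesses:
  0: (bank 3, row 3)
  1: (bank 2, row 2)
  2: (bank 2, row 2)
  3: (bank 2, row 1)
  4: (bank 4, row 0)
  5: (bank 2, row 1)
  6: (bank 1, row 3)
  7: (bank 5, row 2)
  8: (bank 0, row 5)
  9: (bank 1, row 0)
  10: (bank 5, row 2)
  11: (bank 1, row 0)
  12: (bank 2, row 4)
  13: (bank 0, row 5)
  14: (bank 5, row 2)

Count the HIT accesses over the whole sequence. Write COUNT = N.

0: bank 3 row 3 — prev None → EMPTY
1: bank 2 row 2 — prev None → EMPTY
2: bank 2 row 2 — prev 2 → HIT
3: bank 2 row 1 — prev 2 → CONFLICT
4: bank 4 row 0 — prev None → EMPTY
5: bank 2 row 1 — prev 1 → HIT
6: bank 1 row 3 — prev None → EMPTY
7: bank 5 row 2 — prev None → EMPTY
8: bank 0 row 5 — prev None → EMPTY
9: bank 1 row 0 — prev 3 → CONFLICT
10: bank 5 row 2 — prev 2 → HIT
11: bank 1 row 0 — prev 0 → HIT
12: bank 2 row 4 — prev 1 → CONFLICT
13: bank 0 row 5 — prev 5 → HIT
14: bank 5 row 2 — prev 2 → HIT

COUNT = 6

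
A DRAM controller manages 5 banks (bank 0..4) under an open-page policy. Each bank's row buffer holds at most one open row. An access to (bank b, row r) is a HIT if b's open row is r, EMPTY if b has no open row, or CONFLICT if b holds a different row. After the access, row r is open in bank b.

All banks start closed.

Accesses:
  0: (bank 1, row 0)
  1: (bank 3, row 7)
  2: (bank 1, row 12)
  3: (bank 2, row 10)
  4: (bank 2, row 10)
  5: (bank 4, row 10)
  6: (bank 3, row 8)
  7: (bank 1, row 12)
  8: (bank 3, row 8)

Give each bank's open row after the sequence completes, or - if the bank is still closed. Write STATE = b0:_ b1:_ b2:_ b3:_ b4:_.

0: bank 1 row 0 — prev None → EMPTY
1: bank 3 row 7 — prev None → EMPTY
2: bank 1 row 12 — prev 0 → CONFLICT
3: bank 2 row 10 — prev None → EMPTY
4: bank 2 row 10 — prev 10 → HIT
5: bank 4 row 10 — prev None → EMPTY
6: bank 3 row 8 — prev 7 → CONFLICT
7: bank 1 row 12 — prev 12 → HIT
8: bank 3 row 8 — prev 8 → HIT

STATE = b0:- b1:12 b2:10 b3:8 b4:10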